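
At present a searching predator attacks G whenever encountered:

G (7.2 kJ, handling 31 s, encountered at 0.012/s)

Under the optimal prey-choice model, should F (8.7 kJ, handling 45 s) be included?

On G alone, R = ΣλE/(1+Σλh) = 0.0864/1.372 = 0.06297 kJ/s.
F: E/h = 8.7/45 = 0.1933 kJ/s.
0.1933 > 0.06297, so adding F raises the average — include it.

Yes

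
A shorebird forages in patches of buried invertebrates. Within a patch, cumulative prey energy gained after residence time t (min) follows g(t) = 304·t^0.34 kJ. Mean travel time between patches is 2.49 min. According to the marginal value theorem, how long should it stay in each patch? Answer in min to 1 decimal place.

Optimal t* satisfies g'(t*) = g(t*)/(T + t*).
g'(t) = 0.34·304·t^-0.66. Setting 0.34·304·t^-0.66 = 304·t^0.34/(2.49+t) gives 0.34(2.49+t) = t, so 0.66·t = 0.34×2.49.
t* = 0.34×2.49/0.66 = 1.283 min.

1.3 min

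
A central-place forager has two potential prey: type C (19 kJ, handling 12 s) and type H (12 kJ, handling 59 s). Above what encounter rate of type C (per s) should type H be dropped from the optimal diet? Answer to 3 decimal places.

The zero-one rule: include type H iff E₂/h₂ > λE₁/(1+λh₁). Equality gives the switch point.
λE₁h₂ = E₂ + λE₂h₁ ⇒ λ = E₂/(E₁h₂ − E₂h₁) = 12/(1121 − 144) = 0.01228 per s.

0.012 per s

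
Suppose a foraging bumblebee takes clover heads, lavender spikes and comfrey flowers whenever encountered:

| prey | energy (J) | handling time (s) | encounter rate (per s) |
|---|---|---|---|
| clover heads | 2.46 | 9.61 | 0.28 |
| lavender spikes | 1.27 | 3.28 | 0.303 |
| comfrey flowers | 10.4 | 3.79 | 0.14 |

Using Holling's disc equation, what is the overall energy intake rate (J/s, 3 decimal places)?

0.485 J/s

R = Σλ_iE_i / (1 + Σλ_ih_i)
Numerator: 0.28×2.46 + 0.303×1.27 + 0.14×10.4 = 2.53
Denominator: 1 + 0.28×9.61 + 0.303×3.28 + 0.14×3.79 = 5.215
R = 2.53/5.215 = 0.485 J/s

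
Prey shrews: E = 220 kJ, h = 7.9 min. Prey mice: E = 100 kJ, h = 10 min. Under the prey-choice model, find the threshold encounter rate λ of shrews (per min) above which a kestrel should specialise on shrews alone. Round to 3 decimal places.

At the threshold, the rate on shrews alone equals the profitability of mice: λ·220/(1 + λ·7.9) = 100/10 = 10.
Rearranging, λ(220 − 10×7.9) = 10, so λ = 10/141 = 0.07092 per min.

0.071 per min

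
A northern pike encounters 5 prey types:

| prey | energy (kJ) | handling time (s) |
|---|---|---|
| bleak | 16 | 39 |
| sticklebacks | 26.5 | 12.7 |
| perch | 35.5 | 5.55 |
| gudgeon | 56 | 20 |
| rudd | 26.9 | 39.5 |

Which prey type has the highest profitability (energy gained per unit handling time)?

perch

Profitability E/h (kJ/s): bleak = 16/39 = 0.41, sticklebacks = 26.5/12.7 = 2.09, perch = 35.5/5.55 = 6.4, gudgeon = 56/20 = 2.8, rudd = 26.9/39.5 = 0.681.
Ranked: perch > gudgeon > sticklebacks > rudd > bleak.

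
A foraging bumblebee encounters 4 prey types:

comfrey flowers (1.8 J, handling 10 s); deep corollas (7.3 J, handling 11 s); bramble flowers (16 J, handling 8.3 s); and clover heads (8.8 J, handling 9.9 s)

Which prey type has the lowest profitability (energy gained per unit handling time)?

comfrey flowers

Profitability E/h (J/s): comfrey flowers = 1.8/10 = 0.18, deep corollas = 7.3/11 = 0.664, bramble flowers = 16/8.3 = 1.93, clover heads = 8.8/9.9 = 0.889.
Ranked: bramble flowers > clover heads > deep corollas > comfrey flowers.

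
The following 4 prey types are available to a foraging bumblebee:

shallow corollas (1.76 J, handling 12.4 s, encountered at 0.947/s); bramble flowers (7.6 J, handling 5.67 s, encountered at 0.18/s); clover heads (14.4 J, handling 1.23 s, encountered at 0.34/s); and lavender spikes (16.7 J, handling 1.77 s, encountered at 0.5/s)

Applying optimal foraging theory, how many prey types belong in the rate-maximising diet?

2

E/h in descending order: clover heads 11.7, lavender spikes 9.44, bramble flowers 1.34, shallow corollas 0.142 J/s. The optimal diet is the largest prefix of this list for which every included type satisfies E_i/h_i > R on the types above it.
Rate on top 1: 3.452. lavender spikes: 9.44 > 3.452 → include.
Rate on top 2: 5.751. bramble flowers: 1.34 < 5.751 → exclude; stop.
Optimal diet: clover heads, lavender spikes — 2 of 4 types.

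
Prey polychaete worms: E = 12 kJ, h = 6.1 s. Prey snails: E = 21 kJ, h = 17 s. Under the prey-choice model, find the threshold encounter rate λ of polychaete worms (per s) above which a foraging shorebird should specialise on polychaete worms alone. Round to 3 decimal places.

Drop snails once their profitability E₂/h₂ falls below the rate achievable on polychaete worms alone: E₂/h₂ = λE₁/(1 + λh₁).
Solve for λ: λE₁h₂ = E₂(1 + λh₁) → λ(E₁h₂ − E₂h₁) = E₂ → λ = E₂/(E₁h₂ − E₂h₁).
λ = 21/(12×17 − 21×6.1) = 21/75.9 = 0.2767 per s.

0.277 per s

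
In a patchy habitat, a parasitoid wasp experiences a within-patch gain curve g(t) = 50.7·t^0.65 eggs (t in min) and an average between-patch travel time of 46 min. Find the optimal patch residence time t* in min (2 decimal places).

85.43 min

Maximise g(t)/(T+t): set derivative to zero → g'(t)(T+t) = g(t).
g'(t) = 0.65·50.7·t^-0.35. Setting 0.65·50.7·t^-0.35 = 50.7·t^0.65/(46+t) gives 0.65(46+t) = t, so 0.35·t = 0.65×46.
t* = 0.65×46/0.35 = 85.43 min.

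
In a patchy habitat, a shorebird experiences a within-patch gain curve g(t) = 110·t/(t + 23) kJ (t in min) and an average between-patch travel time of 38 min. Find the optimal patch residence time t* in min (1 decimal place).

By the marginal value theorem, leave when the instantaneous gain rate g'(t) equals the habitat-wide average g(t)/(T + t).
g'(t) = 110·23/(t + 23)². Setting 110·23/(t+23)² = 110t/[(t+23)(38+t)] gives 23(38+t) = t(t+23), so t² = 23×38 = 874.
t* = √874 = 29.56 min.

29.6 min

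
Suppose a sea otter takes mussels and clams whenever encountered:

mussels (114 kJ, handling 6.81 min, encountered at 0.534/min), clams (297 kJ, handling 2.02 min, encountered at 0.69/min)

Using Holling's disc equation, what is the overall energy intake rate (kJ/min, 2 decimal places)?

44.08 kJ/min

Energy encountered per unit search time: 0.534×114 + 0.69×297 = 265.8 kJ/min.
Handling time per unit search time: 0.534×6.81 + 0.69×2.02 = 5.03.
Rate = 265.8/(1 + 5.03) = 44.08 kJ/min.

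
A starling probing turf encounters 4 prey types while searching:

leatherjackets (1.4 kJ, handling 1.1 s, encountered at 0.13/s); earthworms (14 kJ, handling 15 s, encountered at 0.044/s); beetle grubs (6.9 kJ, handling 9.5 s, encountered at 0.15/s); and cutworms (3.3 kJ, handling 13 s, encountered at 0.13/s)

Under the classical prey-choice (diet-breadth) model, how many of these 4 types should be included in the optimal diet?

Profitabilities (E/h, kJ/s): leatherjackets 1.27, earthworms 0.933, beetle grubs 0.726, cutworms 0.254. Add prey in this order while the next type's profitability exceeds the intake rate on those already taken.
Rate on top 1: 0.1592. earthworms: 0.933 > 0.1592 → include.
Rate on top 2: 0.4426. beetle grubs: 0.726 > 0.4426 → include.
Rate on top 3: 0.5678. cutworms: 0.254 < 0.5678 → exclude; stop.
Optimal diet: leatherjackets, earthworms, beetle grubs — 3 of 4 types.

3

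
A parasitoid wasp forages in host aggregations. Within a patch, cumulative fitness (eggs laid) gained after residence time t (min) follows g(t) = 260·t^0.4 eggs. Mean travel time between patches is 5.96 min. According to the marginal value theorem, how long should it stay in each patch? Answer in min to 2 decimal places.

3.97 min

Optimal t* satisfies g'(t*) = g(t*)/(T + t*).
g'(t) = 0.4·260·t^-0.6. Setting 0.4·260·t^-0.6 = 260·t^0.4/(5.96+t) gives 0.4(5.96+t) = t, so 0.60·t = 0.4×5.96.
t* = 0.4×5.96/0.60 = 3.973 min.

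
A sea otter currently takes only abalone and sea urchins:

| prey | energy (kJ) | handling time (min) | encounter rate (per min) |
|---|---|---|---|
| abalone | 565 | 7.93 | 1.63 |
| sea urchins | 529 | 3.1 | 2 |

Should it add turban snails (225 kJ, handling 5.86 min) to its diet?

Current rate: (1.63×565 + 2×529)/(1 + 1.63×7.93 + 2×3.1) = 98.33 kJ/min.
Profitability of turban snails: 225/5.86 = 38.4 kJ/min.
Since 38.4 < R, time spent handling turban snails is better spent searching.

No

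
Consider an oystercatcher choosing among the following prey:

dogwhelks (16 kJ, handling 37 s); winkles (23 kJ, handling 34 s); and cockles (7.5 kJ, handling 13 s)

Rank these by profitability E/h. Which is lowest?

dogwhelks

Profitability E/h (kJ/s): dogwhelks = 16/37 = 0.432, winkles = 23/34 = 0.676, cockles = 7.5/13 = 0.577.
Ranked: winkles > cockles > dogwhelks.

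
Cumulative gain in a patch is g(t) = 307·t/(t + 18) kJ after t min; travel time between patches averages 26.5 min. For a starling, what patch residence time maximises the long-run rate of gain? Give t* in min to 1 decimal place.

21.8 min

By the marginal value theorem, leave when the instantaneous gain rate g'(t) equals the habitat-wide average g(t)/(T + t).
g'(t) = 307·18/(t + 18)². Setting 307·18/(t+18)² = 307t/[(t+18)(26.5+t)] gives 18(26.5+t) = t(t+18), so t² = 18×26.5 = 477.
t* = √477 = 21.84 min.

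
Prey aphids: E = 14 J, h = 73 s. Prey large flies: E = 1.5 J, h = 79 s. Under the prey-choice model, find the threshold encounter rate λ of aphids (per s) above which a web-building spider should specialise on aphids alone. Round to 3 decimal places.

0.002 per s

The zero-one rule: include large flies iff E₂/h₂ > λE₁/(1+λh₁). Equality gives the switch point.
λE₁h₂ = E₂ + λE₂h₁ ⇒ λ = E₂/(E₁h₂ − E₂h₁) = 1.5/(1106 − 109.5) = 0.001505 per s.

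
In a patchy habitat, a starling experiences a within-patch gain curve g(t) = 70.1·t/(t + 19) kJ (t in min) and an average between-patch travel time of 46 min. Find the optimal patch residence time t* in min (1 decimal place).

29.6 min

Optimal t* satisfies g'(t*) = g(t*)/(T + t*).
g'(t) = 70.1·19/(t + 19)². Setting 70.1·19/(t+19)² = 70.1t/[(t+19)(46+t)] gives 19(46+t) = t(t+19), so t² = 19×46 = 874.
t* = √874 = 29.56 min.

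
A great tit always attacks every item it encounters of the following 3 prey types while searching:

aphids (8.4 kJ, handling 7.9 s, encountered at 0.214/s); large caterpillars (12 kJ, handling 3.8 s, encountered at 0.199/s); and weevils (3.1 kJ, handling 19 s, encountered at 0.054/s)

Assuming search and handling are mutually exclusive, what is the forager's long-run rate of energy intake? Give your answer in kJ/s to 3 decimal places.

R = (0.214×8.4 + 0.199×12 + 0.054×3.1) / (1 + 0.214×7.9 + 0.199×3.8 + 0.054×19) = 4.353/4.473 = 0.9732 kJ/s.

0.973 kJ/s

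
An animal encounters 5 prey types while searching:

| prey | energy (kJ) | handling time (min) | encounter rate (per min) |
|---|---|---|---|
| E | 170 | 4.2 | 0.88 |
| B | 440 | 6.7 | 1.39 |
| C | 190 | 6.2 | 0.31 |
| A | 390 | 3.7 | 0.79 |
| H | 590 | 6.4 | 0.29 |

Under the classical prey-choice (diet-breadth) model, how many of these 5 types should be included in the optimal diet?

Rank by E/h (kJ/min): A 105, H 92.2, B 65.7, E 40.5, C 30.6. Include each in turn until the next type's E/h falls below the running intake rate.
Rate on top 1: 78.54. H: 92.2 > 78.54 → include.
Rate on top 2: 82.92. B: 65.7 < 82.92 → exclude; stop.
Optimal diet: A, H — 2 of 5 types.

2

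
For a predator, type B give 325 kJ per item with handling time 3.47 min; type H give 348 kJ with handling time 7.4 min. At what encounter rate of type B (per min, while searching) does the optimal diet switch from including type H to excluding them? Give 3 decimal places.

0.291 per min

The zero-one rule: include type H iff E₂/h₂ > λE₁/(1+λh₁). Equality gives the switch point.
λE₁h₂ = E₂ + λE₂h₁ ⇒ λ = E₂/(E₁h₂ − E₂h₁) = 348/(2405 − 1208) = 0.2906 per min.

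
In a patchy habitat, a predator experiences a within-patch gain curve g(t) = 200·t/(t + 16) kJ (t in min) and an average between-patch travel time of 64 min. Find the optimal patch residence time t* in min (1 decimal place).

32.0 min

Optimal t* satisfies g'(t*) = g(t*)/(T + t*).
g'(t) = 200·16/(t + 16)². Setting 200·16/(t+16)² = 200t/[(t+16)(64+t)] gives 16(64+t) = t(t+16), so t² = 16×64 = 1024.
t* = √1024 = 32 min.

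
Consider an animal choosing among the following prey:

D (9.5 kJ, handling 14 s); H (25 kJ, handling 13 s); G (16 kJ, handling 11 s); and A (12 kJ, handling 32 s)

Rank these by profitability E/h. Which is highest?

Profitability E/h (kJ/s): D = 9.5/14 = 0.679, H = 25/13 = 1.92, G = 16/11 = 1.45, A = 12/32 = 0.375.
Ranked: H > G > D > A.

H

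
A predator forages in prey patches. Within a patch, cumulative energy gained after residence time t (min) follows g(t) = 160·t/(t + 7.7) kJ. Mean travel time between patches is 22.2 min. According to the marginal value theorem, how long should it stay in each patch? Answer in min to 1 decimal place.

13.1 min

Maximise g(t)/(T+t): set derivative to zero → g'(t)(T+t) = g(t).
g'(t) = 160·7.7/(t + 7.7)². Setting 160·7.7/(t+7.7)² = 160t/[(t+7.7)(22.2+t)] gives 7.7(22.2+t) = t(t+7.7), so t² = 7.7×22.2 = 170.9.
t* = √170.9 = 13.07 min.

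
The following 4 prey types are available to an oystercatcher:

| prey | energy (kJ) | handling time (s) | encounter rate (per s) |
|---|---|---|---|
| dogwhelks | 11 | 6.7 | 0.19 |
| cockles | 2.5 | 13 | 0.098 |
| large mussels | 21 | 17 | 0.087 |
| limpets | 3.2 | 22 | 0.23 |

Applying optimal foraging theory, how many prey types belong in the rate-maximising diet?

Rank by E/h (kJ/s): dogwhelks 1.64, large mussels 1.24, cockles 0.192, limpets 0.145. Include each in turn until the next type's E/h falls below the running intake rate.
Rate on top 1: 0.9195. large mussels: 1.24 > 0.9195 → include.
Rate on top 2: 1.044. cockles: 0.192 < 1.044 → exclude; stop.
Optimal diet: dogwhelks, large mussels — 2 of 4 types.

2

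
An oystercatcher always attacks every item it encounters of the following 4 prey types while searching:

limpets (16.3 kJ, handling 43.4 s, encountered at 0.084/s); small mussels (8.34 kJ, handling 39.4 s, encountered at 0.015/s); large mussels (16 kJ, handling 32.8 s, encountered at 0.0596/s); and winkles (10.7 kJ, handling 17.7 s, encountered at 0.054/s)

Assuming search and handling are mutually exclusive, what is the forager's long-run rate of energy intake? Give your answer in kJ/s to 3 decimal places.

R = (0.084×16.3 + 0.015×8.34 + 0.0596×16 + 0.054×10.7) / (1 + 0.084×43.4 + 0.015×39.4 + 0.0596×32.8 + 0.054×17.7) = 3.026/8.147 = 0.3714 kJ/s.

0.371 kJ/s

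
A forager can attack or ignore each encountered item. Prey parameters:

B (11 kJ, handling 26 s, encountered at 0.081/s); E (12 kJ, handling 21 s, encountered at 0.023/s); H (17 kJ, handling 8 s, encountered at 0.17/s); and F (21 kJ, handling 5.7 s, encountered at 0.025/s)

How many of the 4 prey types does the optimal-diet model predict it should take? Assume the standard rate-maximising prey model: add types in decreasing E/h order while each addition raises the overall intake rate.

Profitabilities (E/h, kJ/s): F 3.68, H 2.12, E 0.571, B 0.423. Add prey in this order while the next type's profitability exceeds the intake rate on those already taken.
Rate on top 1: 0.4595. H: 2.12 > 0.4595 → include.
Rate on top 2: 1.365. E: 0.571 < 1.365 → exclude; stop.
Optimal diet: F, H — 2 of 4 types.

2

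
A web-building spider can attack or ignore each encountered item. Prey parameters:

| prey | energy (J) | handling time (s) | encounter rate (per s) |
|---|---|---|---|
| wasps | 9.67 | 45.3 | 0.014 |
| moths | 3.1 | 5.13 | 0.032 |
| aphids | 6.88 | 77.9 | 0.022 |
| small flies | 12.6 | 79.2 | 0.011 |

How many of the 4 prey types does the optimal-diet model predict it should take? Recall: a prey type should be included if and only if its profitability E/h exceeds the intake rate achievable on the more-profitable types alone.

3

Profitabilities (E/h, J/s): moths 0.604, wasps 0.213, small flies 0.159, aphids 0.0883. Add prey in this order while the next type's profitability exceeds the intake rate on those already taken.
Rate on top 1: 0.08521. wasps: 0.213 > 0.08521 → include.
Rate on top 2: 0.1304. small flies: 0.159 > 0.1304 → include.
Rate on top 3: 0.1398. aphids: 0.0883 < 0.1398 → exclude; stop.
Optimal diet: moths, wasps, small flies — 3 of 4 types.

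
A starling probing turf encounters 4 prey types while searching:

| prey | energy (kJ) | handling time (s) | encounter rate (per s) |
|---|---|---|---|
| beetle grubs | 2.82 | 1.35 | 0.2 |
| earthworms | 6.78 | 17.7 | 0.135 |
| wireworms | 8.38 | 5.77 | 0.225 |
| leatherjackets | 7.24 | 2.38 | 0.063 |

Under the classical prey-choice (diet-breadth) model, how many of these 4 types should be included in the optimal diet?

3

E/h in descending order: leatherjackets 3.04, beetle grubs 2.09, wireworms 1.45, earthworms 0.383 kJ/s. The optimal diet is the largest prefix of this list for which every included type satisfies E_i/h_i > R on the types above it.
Rate on top 1: 0.3966. beetle grubs: 2.09 > 0.3966 → include.
Rate on top 2: 0.7184. wireworms: 1.45 > 0.7184 → include.
Rate on top 3: 1.069. earthworms: 0.383 < 1.069 → exclude; stop.
Optimal diet: leatherjackets, beetle grubs, wireworms — 3 of 4 types.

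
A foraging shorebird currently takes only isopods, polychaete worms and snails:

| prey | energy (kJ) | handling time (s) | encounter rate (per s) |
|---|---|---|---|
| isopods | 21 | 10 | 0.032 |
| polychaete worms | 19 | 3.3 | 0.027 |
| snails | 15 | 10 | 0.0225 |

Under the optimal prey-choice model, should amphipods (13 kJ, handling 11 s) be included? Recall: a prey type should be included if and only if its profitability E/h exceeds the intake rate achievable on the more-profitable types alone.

Yes

Intake rate on the current diet: R = (0.032×21 + 0.027×19 + 0.0225×15) / (1 + 0.032×10 + 0.027×3.3 + 0.0225×10) = 1.522/1.634 = 0.9317 kJ/s.
Profitability of amphipods: 13/11 = 1.182 kJ/s.
Since 1.182 > R, including amphipods increases the long-run rate.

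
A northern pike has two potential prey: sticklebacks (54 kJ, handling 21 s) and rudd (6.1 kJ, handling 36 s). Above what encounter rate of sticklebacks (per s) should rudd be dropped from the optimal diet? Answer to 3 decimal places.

The zero-one rule: include rudd iff E₂/h₂ > λE₁/(1+λh₁). Equality gives the switch point.
λE₁h₂ = E₂ + λE₂h₁ ⇒ λ = E₂/(E₁h₂ − E₂h₁) = 6.1/(1944 − 128.1) = 0.003359 per s.

0.003 per s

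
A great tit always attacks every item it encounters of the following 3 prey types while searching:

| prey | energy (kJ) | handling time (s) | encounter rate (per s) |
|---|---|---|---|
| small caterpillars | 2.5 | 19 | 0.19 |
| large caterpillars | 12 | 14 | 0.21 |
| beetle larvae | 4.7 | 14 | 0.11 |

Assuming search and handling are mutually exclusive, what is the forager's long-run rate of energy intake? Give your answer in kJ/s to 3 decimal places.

0.386 kJ/s

Energy encountered per unit search time: 0.19×2.5 + 0.21×12 + 0.11×4.7 = 3.512 kJ/s.
Handling time per unit search time: 0.19×19 + 0.21×14 + 0.11×14 = 8.09.
Rate = 3.512/(1 + 8.09) = 0.3864 kJ/s.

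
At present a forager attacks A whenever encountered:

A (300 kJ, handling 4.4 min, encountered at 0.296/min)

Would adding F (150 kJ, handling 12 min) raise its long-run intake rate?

Intake rate on the current diet: R = (0.296×300) / (1 + 0.296×4.4) = 88.8/2.302 = 38.57 kJ/min.
F: E/h = 150/12 = 12.5 kJ/min.
Since 12.5 < R, time spent handling F is better spent searching.

No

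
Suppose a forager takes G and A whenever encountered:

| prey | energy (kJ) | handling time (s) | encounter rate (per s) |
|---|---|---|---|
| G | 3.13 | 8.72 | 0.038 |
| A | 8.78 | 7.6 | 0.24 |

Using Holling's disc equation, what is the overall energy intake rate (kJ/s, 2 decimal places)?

0.71 kJ/s

R = (0.038×3.13 + 0.24×8.78) / (1 + 0.038×8.72 + 0.24×7.6) = 2.226/3.155 = 0.7055 kJ/s.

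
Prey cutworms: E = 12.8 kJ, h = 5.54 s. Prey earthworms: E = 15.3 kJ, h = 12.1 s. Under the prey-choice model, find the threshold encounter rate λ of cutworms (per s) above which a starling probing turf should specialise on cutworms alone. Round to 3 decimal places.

0.218 per s

The zero-one rule: include earthworms iff E₂/h₂ > λE₁/(1+λh₁). Equality gives the switch point.
λE₁h₂ = E₂ + λE₂h₁ ⇒ λ = E₂/(E₁h₂ − E₂h₁) = 15.3/(154.9 − 84.76) = 0.2182 per s.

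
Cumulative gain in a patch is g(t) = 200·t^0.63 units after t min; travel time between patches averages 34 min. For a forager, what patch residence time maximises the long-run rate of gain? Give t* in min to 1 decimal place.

Optimal t* satisfies g'(t*) = g(t*)/(T + t*).
g'(t) = 0.63·200·t^-0.37. Setting 0.63·200·t^-0.37 = 200·t^0.63/(34+t) gives 0.63(34+t) = t, so 0.37·t = 0.63×34.
t* = 0.63×34/0.37 = 57.89 min.

57.9 min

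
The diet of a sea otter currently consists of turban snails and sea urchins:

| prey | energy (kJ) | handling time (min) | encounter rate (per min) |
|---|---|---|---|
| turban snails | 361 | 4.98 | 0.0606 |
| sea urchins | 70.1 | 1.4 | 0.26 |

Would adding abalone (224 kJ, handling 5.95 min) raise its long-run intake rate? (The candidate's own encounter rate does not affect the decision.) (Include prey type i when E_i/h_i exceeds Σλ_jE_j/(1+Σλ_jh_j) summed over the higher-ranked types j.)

Yes

On turban snails and sea urchins alone, R = ΣλE/(1+Σλh) = 40.1/1.666 = 24.07 kJ/min.
abalone: E/h = 224/5.95 = 37.65 kJ/min.
37.65 > 24.07, so adding abalone raises the average — include it.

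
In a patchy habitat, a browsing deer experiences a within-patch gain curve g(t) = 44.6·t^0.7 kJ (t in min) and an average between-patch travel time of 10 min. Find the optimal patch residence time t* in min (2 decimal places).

23.33 min

Maximise g(t)/(T+t): set derivative to zero → g'(t)(T+t) = g(t).
g'(t) = 0.7·44.6·t^-0.3. Setting 0.7·44.6·t^-0.3 = 44.6·t^0.7/(10+t) gives 0.7(10+t) = t, so 0.30·t = 0.7×10.
t* = 0.7×10/0.30 = 23.33 min.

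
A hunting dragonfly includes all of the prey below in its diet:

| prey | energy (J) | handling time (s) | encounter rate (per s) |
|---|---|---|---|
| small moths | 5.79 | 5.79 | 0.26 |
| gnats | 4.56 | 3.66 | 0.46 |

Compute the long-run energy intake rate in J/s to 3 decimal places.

Energy encountered per unit search time: 0.26×5.79 + 0.46×4.56 = 3.603 J/s.
Handling time per unit search time: 0.26×5.79 + 0.46×3.66 = 3.189.
Rate = 3.603/(1 + 3.189) = 0.8601 J/s.

0.860 J/s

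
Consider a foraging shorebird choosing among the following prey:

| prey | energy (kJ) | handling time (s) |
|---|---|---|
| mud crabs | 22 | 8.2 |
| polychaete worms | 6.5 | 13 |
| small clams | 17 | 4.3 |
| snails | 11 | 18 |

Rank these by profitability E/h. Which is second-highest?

mud crabs

Profitability E/h (kJ/s): mud crabs = 22/8.2 = 2.68, polychaete worms = 6.5/13 = 0.5, small clams = 17/4.3 = 3.95, snails = 11/18 = 0.611.
Ranked: small clams > mud crabs > snails > polychaete worms.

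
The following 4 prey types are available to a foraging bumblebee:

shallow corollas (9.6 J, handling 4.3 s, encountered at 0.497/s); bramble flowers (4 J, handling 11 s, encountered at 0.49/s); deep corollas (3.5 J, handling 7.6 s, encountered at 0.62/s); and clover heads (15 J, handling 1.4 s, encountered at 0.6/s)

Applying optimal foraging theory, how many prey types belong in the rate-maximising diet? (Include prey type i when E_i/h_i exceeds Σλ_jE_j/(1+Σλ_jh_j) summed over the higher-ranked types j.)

1

E/h in descending order: clover heads 10.7, shallow corollas 2.23, deep corollas 0.461, bramble flowers 0.364 J/s. The optimal diet is the largest prefix of this list for which every included type satisfies E_i/h_i > R on the types above it.
Rate on top 1: 4.891. shallow corollas: 2.23 < 4.891 → exclude; stop.
Optimal diet: clover heads — 1 of 4 types.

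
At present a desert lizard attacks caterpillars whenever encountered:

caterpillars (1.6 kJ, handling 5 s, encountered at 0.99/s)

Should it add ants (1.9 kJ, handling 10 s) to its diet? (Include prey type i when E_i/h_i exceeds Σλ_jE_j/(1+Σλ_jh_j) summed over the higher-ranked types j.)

On caterpillars alone, R = ΣλE/(1+Σλh) = 1.584/5.95 = 0.2662 kJ/s.
Profitability of ants: 1.9/10 = 0.19 kJ/s.
Since 0.19 < R, time spent handling ants is better spent searching.

No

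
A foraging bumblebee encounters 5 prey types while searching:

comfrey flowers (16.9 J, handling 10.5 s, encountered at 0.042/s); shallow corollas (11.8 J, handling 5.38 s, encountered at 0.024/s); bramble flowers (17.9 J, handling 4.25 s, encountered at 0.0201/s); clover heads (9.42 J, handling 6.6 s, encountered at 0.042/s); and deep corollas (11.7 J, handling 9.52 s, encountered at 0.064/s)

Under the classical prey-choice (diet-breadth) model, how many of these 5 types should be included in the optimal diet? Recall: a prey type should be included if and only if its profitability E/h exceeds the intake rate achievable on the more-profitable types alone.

Profitabilities (E/h, J/s): bramble flowers 4.21, shallow corollas 2.19, comfrey flowers 1.61, clover heads 1.43, deep corollas 1.23. Add prey in this order while the next type's profitability exceeds the intake rate on those already taken.
Rate on top 1: 0.3315. shallow corollas: 2.19 > 0.3315 → include.
Rate on top 2: 0.5294. comfrey flowers: 1.61 > 0.5294 → include.
Rate on top 3: 0.8171. clover heads: 1.43 > 0.8171 → include.
Rate on top 4: 0.9046. deep corollas: 1.23 > 0.9046 → include.
Optimal diet: bramble flowers, shallow corollas, comfrey flowers, clover heads, deep corollas — 5 of 5 types.

5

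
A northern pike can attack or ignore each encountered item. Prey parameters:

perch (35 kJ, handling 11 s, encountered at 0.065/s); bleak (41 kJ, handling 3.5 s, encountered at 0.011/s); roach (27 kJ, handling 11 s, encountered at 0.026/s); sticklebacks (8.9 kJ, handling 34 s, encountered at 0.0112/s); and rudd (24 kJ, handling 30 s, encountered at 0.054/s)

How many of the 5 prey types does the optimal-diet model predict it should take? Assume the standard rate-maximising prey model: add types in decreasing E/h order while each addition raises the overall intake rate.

3

Profitabilities (E/h, kJ/s): bleak 11.7, perch 3.18, roach 2.45, rudd 0.8, sticklebacks 0.262. Add prey in this order while the next type's profitability exceeds the intake rate on those already taken.
Rate on top 1: 0.4343. perch: 3.18 > 0.4343 → include.
Rate on top 2: 1.555. roach: 2.45 > 1.555 → include.
Rate on top 3: 1.681. rudd: 0.8 < 1.681 → exclude; stop.
Optimal diet: bleak, perch, roach — 3 of 5 types.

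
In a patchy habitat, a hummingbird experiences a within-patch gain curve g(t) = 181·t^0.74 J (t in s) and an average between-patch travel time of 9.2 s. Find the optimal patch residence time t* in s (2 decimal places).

Optimal t* satisfies g'(t*) = g(t*)/(T + t*).
g'(t) = 0.74·181·t^-0.26. Setting 0.74·181·t^-0.26 = 181·t^0.74/(9.2+t) gives 0.74(9.2+t) = t, so 0.26·t = 0.74×9.2.
t* = 0.74×9.2/0.26 = 26.18 s.

26.18 s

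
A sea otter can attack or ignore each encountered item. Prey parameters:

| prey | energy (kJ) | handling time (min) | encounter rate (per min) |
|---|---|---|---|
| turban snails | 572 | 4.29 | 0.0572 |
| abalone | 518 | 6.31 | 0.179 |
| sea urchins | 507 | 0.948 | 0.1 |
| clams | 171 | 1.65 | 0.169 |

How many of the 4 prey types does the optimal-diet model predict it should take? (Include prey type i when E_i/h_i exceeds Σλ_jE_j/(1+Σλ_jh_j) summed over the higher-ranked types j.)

4

Profitabilities (E/h, kJ/min): sea urchins 535, turban snails 133, clams 104, abalone 82.1. Add prey in this order while the next type's profitability exceeds the intake rate on those already taken.
Rate on top 1: 46.31. turban snails: 133 > 46.31 → include.
Rate on top 2: 62.24. clams: 104 > 62.24 → include.
Rate on top 3: 69.37. abalone: 82.1 > 69.37 → include.
Optimal diet: sea urchins, turban snails, clams, abalone — 4 of 4 types.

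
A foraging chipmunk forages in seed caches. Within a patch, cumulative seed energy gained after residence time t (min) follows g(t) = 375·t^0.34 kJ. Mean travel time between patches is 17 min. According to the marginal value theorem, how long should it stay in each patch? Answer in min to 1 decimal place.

Maximise g(t)/(T+t): set derivative to zero → g'(t)(T+t) = g(t).
g'(t) = 0.34·375·t^-0.66. Setting 0.34·375·t^-0.66 = 375·t^0.34/(17+t) gives 0.34(17+t) = t, so 0.66·t = 0.34×17.
t* = 0.34×17/0.66 = 8.758 min.

8.8 min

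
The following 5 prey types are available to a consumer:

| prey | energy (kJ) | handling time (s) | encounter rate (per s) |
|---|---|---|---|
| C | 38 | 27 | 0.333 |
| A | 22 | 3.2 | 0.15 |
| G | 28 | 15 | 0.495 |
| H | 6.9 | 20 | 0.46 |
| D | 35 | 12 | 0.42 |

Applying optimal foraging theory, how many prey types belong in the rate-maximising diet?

2

Profitabilities (E/h, kJ/s): A 6.88, D 2.92, G 1.87, C 1.41, H 0.345. Add prey in this order while the next type's profitability exceeds the intake rate on those already taken.
Rate on top 1: 2.23. D: 2.92 > 2.23 → include.
Rate on top 2: 2.761. G: 1.87 < 2.761 → exclude; stop.
Optimal diet: A, D — 2 of 5 types.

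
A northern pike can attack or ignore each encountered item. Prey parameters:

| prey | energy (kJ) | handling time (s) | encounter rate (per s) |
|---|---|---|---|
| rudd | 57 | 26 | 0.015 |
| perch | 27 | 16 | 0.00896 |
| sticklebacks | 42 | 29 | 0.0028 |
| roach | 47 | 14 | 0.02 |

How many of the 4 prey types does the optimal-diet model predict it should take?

Rank by E/h (kJ/s): roach 3.36, rudd 2.19, perch 1.69, sticklebacks 1.45. Include each in turn until the next type's E/h falls below the running intake rate.
Rate on top 1: 0.7344. rudd: 2.19 > 0.7344 → include.
Rate on top 2: 1.075. perch: 1.69 > 1.075 → include.
Rate on top 3: 1.123. sticklebacks: 1.45 > 1.123 → include.
Optimal diet: roach, rudd, perch, sticklebacks — 4 of 4 types.

4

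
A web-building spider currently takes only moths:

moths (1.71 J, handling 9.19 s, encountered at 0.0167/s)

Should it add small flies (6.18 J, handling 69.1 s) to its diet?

On moths alone, R = ΣλE/(1+Σλh) = 0.02856/1.153 = 0.02476 J/s.
small flies: E/h = 6.18/69.1 = 0.08944 J/s.
0.08944 > 0.02476, so adding small flies raises the average — include it.

Yes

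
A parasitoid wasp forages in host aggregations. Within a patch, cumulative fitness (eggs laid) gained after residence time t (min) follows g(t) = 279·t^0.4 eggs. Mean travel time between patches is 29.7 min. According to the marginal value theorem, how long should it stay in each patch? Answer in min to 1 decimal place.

19.8 min

Optimal t* satisfies g'(t*) = g(t*)/(T + t*).
g'(t) = 0.4·279·t^-0.6. Setting 0.4·279·t^-0.6 = 279·t^0.4/(29.7+t) gives 0.4(29.7+t) = t, so 0.60·t = 0.4×29.7.
t* = 0.4×29.7/0.60 = 19.8 min.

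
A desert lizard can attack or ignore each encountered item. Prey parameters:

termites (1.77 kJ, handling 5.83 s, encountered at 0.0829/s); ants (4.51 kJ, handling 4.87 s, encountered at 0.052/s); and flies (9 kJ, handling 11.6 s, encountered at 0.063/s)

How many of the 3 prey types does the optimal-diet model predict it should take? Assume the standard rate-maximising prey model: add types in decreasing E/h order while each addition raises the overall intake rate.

2

Profitabilities (E/h, kJ/s): ants 0.926, flies 0.776, termites 0.304. Add prey in this order while the next type's profitability exceeds the intake rate on those already taken.
Rate on top 1: 0.1871. flies: 0.776 > 0.1871 → include.
Rate on top 2: 0.404. termites: 0.304 < 0.404 → exclude; stop.
Optimal diet: ants, flies — 2 of 3 types.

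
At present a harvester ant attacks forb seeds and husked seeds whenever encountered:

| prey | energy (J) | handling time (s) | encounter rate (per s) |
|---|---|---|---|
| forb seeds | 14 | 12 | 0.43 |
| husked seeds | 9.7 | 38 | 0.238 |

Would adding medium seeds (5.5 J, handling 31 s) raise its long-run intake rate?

On forb seeds and husked seeds alone, R = ΣλE/(1+Σλh) = 8.329/15.2 = 0.5478 J/s.
Profitability of medium seeds: 5.5/31 = 0.1774 J/s.
0.1774 < 0.5478, so adding medium seeds would lower the average — exclude it.

No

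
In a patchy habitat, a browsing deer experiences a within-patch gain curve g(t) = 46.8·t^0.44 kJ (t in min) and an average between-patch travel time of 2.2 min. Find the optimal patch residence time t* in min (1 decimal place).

1.7 min

By the marginal value theorem, leave when the instantaneous gain rate g'(t) equals the habitat-wide average g(t)/(T + t).
g'(t) = 0.44·46.8·t^-0.56. Setting 0.44·46.8·t^-0.56 = 46.8·t^0.44/(2.2+t) gives 0.44(2.2+t) = t, so 0.56·t = 0.44×2.2.
t* = 0.44×2.2/0.56 = 1.729 min.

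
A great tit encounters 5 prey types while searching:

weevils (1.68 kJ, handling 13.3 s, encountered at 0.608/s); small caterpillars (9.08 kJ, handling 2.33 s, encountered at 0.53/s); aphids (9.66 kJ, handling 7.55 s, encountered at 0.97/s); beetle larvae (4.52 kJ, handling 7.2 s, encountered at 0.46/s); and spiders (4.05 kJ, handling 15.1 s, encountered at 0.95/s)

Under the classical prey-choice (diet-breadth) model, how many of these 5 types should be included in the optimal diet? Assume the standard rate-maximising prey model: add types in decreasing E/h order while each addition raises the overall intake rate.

1

E/h in descending order: small caterpillars 3.9, aphids 1.28, beetle larvae 0.628, spiders 0.268, weevils 0.126 kJ/s. The optimal diet is the largest prefix of this list for which every included type satisfies E_i/h_i > R on the types above it.
Rate on top 1: 2.153. aphids: 1.28 < 2.153 → exclude; stop.
Optimal diet: small caterpillars — 1 of 5 types.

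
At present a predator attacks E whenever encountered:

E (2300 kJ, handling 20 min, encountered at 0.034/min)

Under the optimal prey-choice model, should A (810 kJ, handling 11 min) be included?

Current rate: (0.034×2300)/(1 + 0.034×20) = 46.55 kJ/min.
Profitability of A: 810/11 = 73.64 kJ/min.
Since 73.64 > R, including A increases the long-run rate.

Yes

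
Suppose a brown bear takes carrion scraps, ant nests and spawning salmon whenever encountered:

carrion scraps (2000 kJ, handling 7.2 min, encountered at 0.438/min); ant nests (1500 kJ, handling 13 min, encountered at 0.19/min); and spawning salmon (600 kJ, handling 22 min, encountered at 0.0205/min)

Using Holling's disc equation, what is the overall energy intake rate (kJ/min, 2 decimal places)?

Energy encountered per unit search time: 0.438×2000 + 0.19×1500 + 0.0205×600 = 1173 kJ/min.
Handling time per unit search time: 0.438×7.2 + 0.19×13 + 0.0205×22 = 6.075.
Rate = 1173/(1 + 6.075) = 165.8 kJ/min.

165.85 kJ/min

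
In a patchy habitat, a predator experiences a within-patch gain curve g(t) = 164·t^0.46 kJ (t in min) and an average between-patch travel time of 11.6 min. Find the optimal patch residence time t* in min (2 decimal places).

Maximise g(t)/(T+t): set derivative to zero → g'(t)(T+t) = g(t).
g'(t) = 0.46·164·t^-0.54. Setting 0.46·164·t^-0.54 = 164·t^0.46/(11.6+t) gives 0.46(11.6+t) = t, so 0.54·t = 0.46×11.6.
t* = 0.46×11.6/0.54 = 9.881 min.

9.88 min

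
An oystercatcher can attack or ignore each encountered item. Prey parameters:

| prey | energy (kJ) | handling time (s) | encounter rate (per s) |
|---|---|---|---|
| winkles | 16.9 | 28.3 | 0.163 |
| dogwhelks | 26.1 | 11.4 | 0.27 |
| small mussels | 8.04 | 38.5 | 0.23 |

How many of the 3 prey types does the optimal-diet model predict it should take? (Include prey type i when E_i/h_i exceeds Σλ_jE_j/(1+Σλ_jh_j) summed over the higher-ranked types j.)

Profitabilities (E/h, kJ/s): dogwhelks 2.29, winkles 0.597, small mussels 0.209. Add prey in this order while the next type's profitability exceeds the intake rate on those already taken.
Rate on top 1: 1.728. winkles: 0.597 < 1.728 → exclude; stop.
Optimal diet: dogwhelks — 1 of 3 types.

1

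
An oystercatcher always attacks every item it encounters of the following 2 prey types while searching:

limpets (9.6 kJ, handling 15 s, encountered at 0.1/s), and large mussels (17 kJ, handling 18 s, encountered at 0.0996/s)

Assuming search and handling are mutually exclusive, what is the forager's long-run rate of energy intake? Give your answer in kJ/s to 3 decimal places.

0.618 kJ/s

Energy encountered per unit search time: 0.1×9.6 + 0.0996×17 = 2.653 kJ/s.
Handling time per unit search time: 0.1×15 + 0.0996×18 = 3.293.
Rate = 2.653/(1 + 3.293) = 0.6181 kJ/s.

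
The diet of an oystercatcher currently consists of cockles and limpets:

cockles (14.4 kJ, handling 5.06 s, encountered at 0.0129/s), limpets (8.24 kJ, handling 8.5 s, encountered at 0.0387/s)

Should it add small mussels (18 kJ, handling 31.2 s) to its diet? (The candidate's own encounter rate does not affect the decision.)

Intake rate on the current diet: R = (0.0129×14.4 + 0.0387×8.24) / (1 + 0.0129×5.06 + 0.0387×8.5) = 0.5046/1.394 = 0.362 kJ/s.
Profitability of small mussels: 18/31.2 = 0.5769 kJ/s.
0.5769 > 0.362, so adding small mussels raises the average — include it.

Yes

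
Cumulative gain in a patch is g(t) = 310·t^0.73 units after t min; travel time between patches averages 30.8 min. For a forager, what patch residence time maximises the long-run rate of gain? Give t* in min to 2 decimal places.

83.27 min

By the marginal value theorem, leave when the instantaneous gain rate g'(t) equals the habitat-wide average g(t)/(T + t).
g'(t) = 0.73·310·t^-0.27. Setting 0.73·310·t^-0.27 = 310·t^0.73/(30.8+t) gives 0.73(30.8+t) = t, so 0.27·t = 0.73×30.8.
t* = 0.73×30.8/0.27 = 83.27 min.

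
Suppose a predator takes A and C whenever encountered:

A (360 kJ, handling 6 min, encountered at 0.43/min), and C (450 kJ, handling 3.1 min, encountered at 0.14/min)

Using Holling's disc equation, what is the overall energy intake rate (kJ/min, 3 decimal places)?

54.260 kJ/min

R = (0.43×360 + 0.14×450) / (1 + 0.43×6 + 0.14×3.1) = 217.8/4.014 = 54.26 kJ/min.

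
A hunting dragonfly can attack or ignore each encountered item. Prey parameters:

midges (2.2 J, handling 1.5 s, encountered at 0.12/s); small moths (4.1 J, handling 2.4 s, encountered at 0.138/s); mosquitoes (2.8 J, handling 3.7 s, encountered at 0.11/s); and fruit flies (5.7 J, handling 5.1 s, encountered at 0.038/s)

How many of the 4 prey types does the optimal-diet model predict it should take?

4

E/h in descending order: small moths 1.71, midges 1.47, fruit flies 1.12, mosquitoes 0.757 J/s. The optimal diet is the largest prefix of this list for which every included type satisfies E_i/h_i > R on the types above it.
Rate on top 1: 0.425. midges: 1.47 > 0.425 → include.
Rate on top 2: 0.5491. fruit flies: 1.12 > 0.5491 → include.
Rate on top 3: 0.6137. mosquitoes: 0.757 > 0.6137 → include.
Optimal diet: small moths, midges, fruit flies, mosquitoes — 4 of 4 types.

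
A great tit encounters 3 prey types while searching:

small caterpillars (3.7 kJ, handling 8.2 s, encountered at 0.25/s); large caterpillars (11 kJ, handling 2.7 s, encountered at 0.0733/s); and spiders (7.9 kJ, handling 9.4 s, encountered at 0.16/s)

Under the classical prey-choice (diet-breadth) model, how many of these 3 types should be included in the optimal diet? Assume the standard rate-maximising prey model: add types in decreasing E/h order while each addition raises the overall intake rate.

2

Profitabilities (E/h, kJ/s): large caterpillars 4.07, spiders 0.84, small caterpillars 0.451. Add prey in this order while the next type's profitability exceeds the intake rate on those already taken.
Rate on top 1: 0.6731. spiders: 0.84 > 0.6731 → include.
Rate on top 2: 0.7662. small caterpillars: 0.451 < 0.7662 → exclude; stop.
Optimal diet: large caterpillars, spiders — 2 of 3 types.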